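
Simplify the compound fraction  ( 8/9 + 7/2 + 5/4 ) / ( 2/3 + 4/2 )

203/96

Numerator: 8/9 + 7/2 + 5/4 = 203/36
Denominator: 2/3 + 4/2 = 8/3
Divide: (203/36) · (3/8) = 203/96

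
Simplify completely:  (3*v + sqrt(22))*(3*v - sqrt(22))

9*v**2 - 22

Product of conjugates: (P+Q)(P-Q) = P**2 - Q**2.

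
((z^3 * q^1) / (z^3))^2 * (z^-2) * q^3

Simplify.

q^5/z^2

Inside the bracket: q^1
Raise to the power 2: q^2
Multiply by (z^-2) * q^3: add exponents.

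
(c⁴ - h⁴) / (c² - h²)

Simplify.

c² + h²

c⁴ - h⁴ factors as (c - h)*(c + h)*(c² + h²).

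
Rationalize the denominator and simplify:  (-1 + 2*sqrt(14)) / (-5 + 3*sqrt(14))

Multiply numerator and denominator by -3*sqrt(14) - 5.
Denominator becomes -101; numerator becomes -79 - 7*sqrt(14).

(7*sqrt(14) + 79)/101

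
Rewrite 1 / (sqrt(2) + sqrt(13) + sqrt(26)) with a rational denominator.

(-15*sqrt(13) - 37*sqrt(2) + 52 + 11*sqrt(26))/17

Group as (sqrt(13) + sqrt(26)) + sqrt(2); multiply by (sqrt(13) + sqrt(26)) - sqrt(2), then rationalise the remaining surd.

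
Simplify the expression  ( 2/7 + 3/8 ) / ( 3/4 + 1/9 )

Numerator: 2/7 + 3/8 = 37/56
Denominator: 3/4 + 1/9 = 31/36
Divide: (37/56) · (36/31) = 333/434

333/434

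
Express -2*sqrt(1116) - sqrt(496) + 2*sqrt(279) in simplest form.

-10*sqrt(31)

2*sqrt(1116) = 12*sqrt(31); sqrt(496) = 4*sqrt(31); 2*sqrt(279) = 6*sqrt(31)
Combine: (-12 - 4 + 6)·sqrt(31) = -10*sqrt(31)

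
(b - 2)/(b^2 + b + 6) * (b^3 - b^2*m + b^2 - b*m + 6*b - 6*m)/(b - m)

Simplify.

b - 2

Factor: b^3 - b^2*m + b^2 - b*m + 6*b - 6*m = (b^2 + b + 6)*(b - m)
Cancel the common factors (b^2 + b + 6), (b - m).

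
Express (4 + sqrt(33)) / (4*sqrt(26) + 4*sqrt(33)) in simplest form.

Multiply numerator and denominator by -4*sqrt(26) + 4*sqrt(33).
Denominator becomes 112; numerator becomes -4*sqrt(858) - 16*sqrt(26) + 16*sqrt(33) + 132.

(-sqrt(858) - 4*sqrt(26) + 4*sqrt(33) + 33)/28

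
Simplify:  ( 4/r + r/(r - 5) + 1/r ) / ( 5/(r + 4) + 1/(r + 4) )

(r^3 + 9*r^2 - 5*r - 100)/(6*r^2 - 30*r)

Numerator: 4/r + r/(r - 5) + 1/r = (r^2 + 5*r - 25)/(r^2 - 5*r)
Denominator: 5/(r + 4) + 1/(r + 4) = 6/(r + 4)
Divide: ((r^2 + 5*r - 25)/(r^2 - 5*r)) · (r/6 + 2/3) = (r^3 + 9*r^2 - 5*r - 100)/(6*r^2 - 30*r)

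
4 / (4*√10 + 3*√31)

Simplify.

Multiply numerator and denominator by -4*√10 + 3*√31.
Denominator becomes 119; numerator becomes -16*√10 + 12*√31.

(-16*√10 + 12*√31)/119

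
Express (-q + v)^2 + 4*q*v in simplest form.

(q + v)^2

Expanding gives q^2 + 2*q*v + v^2, a perfect square.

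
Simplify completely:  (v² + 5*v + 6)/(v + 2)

v + 3

Factor: v² + 5*v + 6 = (v + 2)·(v + 3)
Cancel the common factor (v + 2).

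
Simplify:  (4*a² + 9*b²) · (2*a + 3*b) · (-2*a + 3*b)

-16*a⁴ + 81*b⁴

Pair the conjugate factors: ((3*b)+(2*a))((3*b)-(2*a)) = -4*a² + 9*b², then repeat with the next factor.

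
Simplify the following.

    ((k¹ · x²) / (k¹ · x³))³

Inside the bracket: (x^-1)
Raise to the power 3: (x^-3)

x^(-3)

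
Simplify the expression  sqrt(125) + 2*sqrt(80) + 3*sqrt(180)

31*sqrt(5)

sqrt(125) = 5*sqrt(5); 2*sqrt(80) = 8*sqrt(5); 3*sqrt(180) = 18*sqrt(5)
Combine: (5 + 8 + 18)·sqrt(5) = 31*sqrt(5)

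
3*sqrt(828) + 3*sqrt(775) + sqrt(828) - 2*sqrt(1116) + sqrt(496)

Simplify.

3*sqrt(828) = 18*sqrt(23); 3*sqrt(775) = 15*sqrt(31); sqrt(828) = 6*sqrt(23); 2*sqrt(1116) = 12*sqrt(31); sqrt(496) = 4*sqrt(31)

7*sqrt(31) + 24*sqrt(23)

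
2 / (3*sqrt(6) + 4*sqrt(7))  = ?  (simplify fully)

(-3*sqrt(6) + 4*sqrt(7))/29

Multiply numerator and denominator by -3*sqrt(6) + 4*sqrt(7).
Denominator becomes 58; numerator becomes -6*sqrt(6) + 8*sqrt(7).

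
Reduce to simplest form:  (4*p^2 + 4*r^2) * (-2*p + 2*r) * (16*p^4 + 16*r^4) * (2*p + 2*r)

-256*p^8 + 256*r^8

Telescope via difference of squares: ((2*r)+(2*p))((2*r)-(2*p)) = -4*p^2 + 4*r^2, then repeat with the next factor.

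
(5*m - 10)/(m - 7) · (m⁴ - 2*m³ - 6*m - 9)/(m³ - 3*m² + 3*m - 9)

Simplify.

(5*m² - 5*m - 10)/(m - 7)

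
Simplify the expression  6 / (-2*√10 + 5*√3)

(12*√10 + 30*√3)/35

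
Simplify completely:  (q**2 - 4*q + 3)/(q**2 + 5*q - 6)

(q - 3)/(q + 6)

Factor: q**2 - 4*q + 3 = (q - 1)*(q - 3);  q**2 + 5*q - 6 = (q - 1)*(q + 6)
Cancel the common factor (q - 1).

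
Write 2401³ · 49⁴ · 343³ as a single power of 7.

2401³ = 7^12; 49⁴ = 7^8; 343³ = 7^9
Combine exponents: 7^29

7^29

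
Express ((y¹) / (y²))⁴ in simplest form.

y^(-4)

Inside the bracket: (y^-1)
Raise to the power 4: (y^-4)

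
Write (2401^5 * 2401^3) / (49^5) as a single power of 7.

2401^5 = 7^20; 2401^3 = 7^12; 49^5 = 7^10
Combine exponents: 7^22

7^22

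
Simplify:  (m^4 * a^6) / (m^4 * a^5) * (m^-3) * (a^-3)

1/(a^2*m^3)

Quotient: a^1
Multiply by (m^-3) * (a^-3): add exponents.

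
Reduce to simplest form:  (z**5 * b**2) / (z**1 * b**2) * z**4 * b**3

Quotient: z**4
Multiply by z**4 * b**3: add exponents.

b**3*z**8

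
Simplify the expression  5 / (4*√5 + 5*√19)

(-4*√5 + 5*√19)/79

Multiply numerator and denominator by -5*√19 + 4*√5.
Denominator becomes -395; numerator becomes -25*√19 + 20*√5.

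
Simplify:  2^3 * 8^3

2^12

2^3 = 2^3; 8^3 = 2^9
Combine exponents: 2^12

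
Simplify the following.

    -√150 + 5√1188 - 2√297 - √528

√150 = 5*√6; 5√1188 = 30*√33; 2√297 = 6*√33; √528 = 4*√33

-5*√6 + 20*√33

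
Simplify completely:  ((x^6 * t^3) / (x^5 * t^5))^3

x^3/t^6

Inside the bracket: x^1 * (t^-2)
Raise to the power 3: x^3 * (t^-6)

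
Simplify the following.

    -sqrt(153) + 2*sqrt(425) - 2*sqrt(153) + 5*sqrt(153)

sqrt(153) = 3*sqrt(17); 2*sqrt(425) = 10*sqrt(17); 2*sqrt(153) = 6*sqrt(17); 5*sqrt(153) = 15*sqrt(17)
Combine: (-3 + 10 - 6 + 15)·sqrt(17) = 16*sqrt(17)

16*sqrt(17)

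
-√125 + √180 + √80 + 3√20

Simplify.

√125 = 5*√5; √180 = 6*√5; √80 = 4*√5; 3√20 = 6*√5
Combine: (-5 + 6 + 4 + 6)·√5 = 11*√5

11*√5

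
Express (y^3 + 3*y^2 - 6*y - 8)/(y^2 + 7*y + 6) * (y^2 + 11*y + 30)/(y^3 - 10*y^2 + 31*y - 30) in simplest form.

(y^2 + 9*y + 20)/(y^2 - 8*y + 15)

Factor: y^3 + 3*y^2 - 6*y - 8 = (y + 4)*(y - 2)*(y + 1);  y^2 + 7*y + 6 = (y + 1)*(y + 6);  y^2 + 11*y + 30 = (y + 5)*(y + 6);  y^3 - 10*y^2 + 31*y - 30 = (y - 2)*(y - 5)*(y - 3)
Cancel the common factors (y + 6), (y - 2), (y + 1).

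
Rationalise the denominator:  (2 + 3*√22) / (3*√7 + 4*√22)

Multiply numerator and denominator by -3*√7 + 4*√22.
Denominator becomes 289; numerator becomes -9*√154 - 6*√7 + 8*√22 + 264.

(-9*√154 - 6*√7 + 8*√22 + 264)/289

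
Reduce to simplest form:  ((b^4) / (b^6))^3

b^(-6)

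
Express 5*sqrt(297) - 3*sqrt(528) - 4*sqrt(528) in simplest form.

5*sqrt(297) = 15*sqrt(33); 3*sqrt(528) = 12*sqrt(33); 4*sqrt(528) = 16*sqrt(33)
Combine: (15 - 12 - 16)·sqrt(33) = -13*sqrt(33)

-13*sqrt(33)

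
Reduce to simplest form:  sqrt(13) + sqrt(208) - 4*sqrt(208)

-11*sqrt(13)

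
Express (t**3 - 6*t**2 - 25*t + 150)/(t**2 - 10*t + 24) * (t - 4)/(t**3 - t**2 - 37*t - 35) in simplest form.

(t - 5)/(t**2 - 6*t - 7)

Factor: t**3 - 6*t**2 - 25*t + 150 = (t - 5)*(t + 5)*(t - 6);  t**2 - 10*t + 24 = (t - 6)*(t - 4);  t**3 - t**2 - 37*t - 35 = (t + 1)*(t - 7)*(t + 5)
Cancel the common factors (t + 5), (t - 4), (t - 6).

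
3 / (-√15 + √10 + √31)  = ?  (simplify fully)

(-13*√15 - 3*√31 + 18*√10 + 5*√186)/94

Group as (√10 + √31) - √15; multiply by (√10 + √31) + √15, then rationalise the remaining surd.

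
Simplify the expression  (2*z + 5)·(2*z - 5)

(2*z)^2 - (5)^2 = 4*z² - 25.

4*z² - 25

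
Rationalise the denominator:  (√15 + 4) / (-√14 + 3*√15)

Multiply numerator and denominator by √14 + 3*√15.
Denominator becomes 121; numerator becomes √210 + 4*√14 + 45 + 12*√15.

(√210 + 4*√14 + 45 + 12*√15)/121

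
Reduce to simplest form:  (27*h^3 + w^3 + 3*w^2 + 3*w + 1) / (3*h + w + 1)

Factor as (a+b)(a^2-ab+b^2) with a=(3*h), b=(w + 1).

9*h^2 - 3*h*w - 3*h + w^2 + 2*w + 1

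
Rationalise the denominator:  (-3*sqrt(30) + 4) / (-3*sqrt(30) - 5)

(-27*sqrt(30) + 290)/245

Multiply numerator and denominator by -5 + 3*sqrt(30).
Denominator becomes -245; numerator becomes -290 + 27*sqrt(30).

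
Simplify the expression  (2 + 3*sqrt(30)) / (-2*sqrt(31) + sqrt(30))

(-3*sqrt(930) - 45 - 2*sqrt(31) - sqrt(30))/47

Multiply numerator and denominator by sqrt(30) + 2*sqrt(31).
Denominator becomes -94; numerator becomes 2*sqrt(30) + 4*sqrt(31) + 90 + 6*sqrt(930).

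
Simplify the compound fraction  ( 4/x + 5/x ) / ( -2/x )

Numerator: 4/x + 5/x = 9/x
Denominator: -2/x = -2/x
Divide: (9/x) · (-x/2) = -9/2

-9/2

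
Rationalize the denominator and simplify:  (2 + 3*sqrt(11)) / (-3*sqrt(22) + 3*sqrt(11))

(-33*sqrt(2) - 33 - 2*sqrt(22) - 2*sqrt(11))/33

Multiply numerator and denominator by 3*sqrt(11) + 3*sqrt(22).
Denominator becomes -99; numerator becomes 6*sqrt(11) + 6*sqrt(22) + 99 + 99*sqrt(2).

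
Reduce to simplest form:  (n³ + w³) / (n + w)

w^3 + n^3 = (n + w)(n² - n*w + w²).

n² - n*w + w²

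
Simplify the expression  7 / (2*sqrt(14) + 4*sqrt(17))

Multiply numerator and denominator by -2*sqrt(14) + 4*sqrt(17).
Denominator becomes 216; numerator becomes -14*sqrt(14) + 28*sqrt(17).

(-7*sqrt(14) + 14*sqrt(17))/108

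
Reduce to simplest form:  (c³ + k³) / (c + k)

Factor as (a+b)(a^2-ab+b^2) with a=c, b=k.

c² - c*k + k²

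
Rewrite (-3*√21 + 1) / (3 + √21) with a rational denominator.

Multiply numerator and denominator by -√21 + 3.
Denominator becomes -12; numerator becomes -10*√21 + 66.

(-33 + 5*√21)/6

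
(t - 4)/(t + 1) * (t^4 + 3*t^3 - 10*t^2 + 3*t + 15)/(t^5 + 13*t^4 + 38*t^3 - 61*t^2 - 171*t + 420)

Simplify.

Factor: t^4 + 3*t^3 - 10*t^2 + 3*t + 15 = (t^2 - 3*t + 3)*(t + 5)*(t + 1);  t^5 + 13*t^4 + 38*t^3 - 61*t^2 - 171*t + 420 = (t + 4)*(t + 5)*(t + 7)*(t^2 - 3*t + 3)
Cancel the common factors (t^2 - 3*t + 3), (t + 5), (t + 1).

(t - 4)/(t^2 + 11*t + 28)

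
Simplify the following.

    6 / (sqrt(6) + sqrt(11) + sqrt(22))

Group as (sqrt(11) + sqrt(22)) + sqrt(6); multiply by (sqrt(11) + sqrt(22)) - sqrt(6), then rationalise the remaining surd.

(-264*sqrt(3) - 30*sqrt(22) + 102*sqrt(11) + 162*sqrt(6))/239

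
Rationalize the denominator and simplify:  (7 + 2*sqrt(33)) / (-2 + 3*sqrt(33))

Multiply numerator and denominator by -3*sqrt(33) - 2.
Denominator becomes -293; numerator becomes -212 - 25*sqrt(33).

(25*sqrt(33) + 212)/293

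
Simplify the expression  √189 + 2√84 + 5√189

√189 = 3*√21; 2√84 = 4*√21; 5√189 = 15*√21
Combine: (3 + 4 + 15)·√21 = 22*√21

22*√21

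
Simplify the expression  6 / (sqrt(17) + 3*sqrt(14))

Multiply numerator and denominator by -sqrt(17) + 3*sqrt(14).
Denominator becomes 109; numerator becomes -6*sqrt(17) + 18*sqrt(14).

(-6*sqrt(17) + 18*sqrt(14))/109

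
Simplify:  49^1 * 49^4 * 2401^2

49^1 = 7^2; 49^4 = 7^8; 2401^2 = 7^8
Combine exponents: 7^18

7^18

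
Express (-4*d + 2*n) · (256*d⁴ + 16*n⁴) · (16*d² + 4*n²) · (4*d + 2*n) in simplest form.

-65536*d⁸ + 256*n⁸

((2*n)+(4*d))((2*n)-(4*d)) = -16*d² + 4*n²; continue pairing.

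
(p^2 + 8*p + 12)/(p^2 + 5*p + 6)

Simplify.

(p + 6)/(p + 3)

Factor: p^2 + 8*p + 12 = (p + 6)*(p + 2);  p^2 + 5*p + 6 = (p + 2)*(p + 3)
Cancel the common factor (p + 2).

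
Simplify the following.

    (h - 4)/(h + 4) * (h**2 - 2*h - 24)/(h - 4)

Factor: h**2 - 2*h - 24 = (h + 4)*(h - 6)
Cancel the common factors (h - 4), (h + 4).

h - 6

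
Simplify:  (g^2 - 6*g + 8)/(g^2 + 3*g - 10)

(g - 4)/(g + 5)

Factor: g^2 - 6*g + 8 = (g - 4)*(g - 2);  g^2 + 3*g - 10 = (g - 2)*(g + 5)
Cancel the common factor (g - 2).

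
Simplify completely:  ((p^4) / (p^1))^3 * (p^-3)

p^6

Inside the bracket: p^3
Raise to the power 3: p^9
Multiply by (p^-3): add exponents.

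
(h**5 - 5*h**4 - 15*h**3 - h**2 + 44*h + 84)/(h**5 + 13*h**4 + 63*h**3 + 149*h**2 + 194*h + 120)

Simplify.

(h**2 - 9*h + 14)/(h**2 + 9*h + 20)

Factor: h**5 - 5*h**4 - 15*h**3 - h**2 + 44*h + 84 = (h + 2)*(h**2 + 2*h + 3)*(h - 2)*(h - 7);  h**5 + 13*h**4 + 63*h**3 + 149*h**2 + 194*h + 120 = (h + 2)*(h + 4)*(h**2 + 2*h + 3)*(h + 5)
Cancel the common factors (h**2 + 2*h + 3), (h + 2).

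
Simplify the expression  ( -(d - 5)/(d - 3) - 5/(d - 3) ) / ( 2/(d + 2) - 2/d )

(d^3 + 2*d^2)/(4*d - 12)

Numerator: -(d - 5)/(d - 3) - 5/(d - 3) = -d/(d - 3)
Denominator: 2/(d + 2) - 2/d = -4/(d^2 + 2*d)
Divide: (-d/(d - 3)) · (-d^2/4 - d/2) = (d^3 + 2*d^2)/(4*d - 12)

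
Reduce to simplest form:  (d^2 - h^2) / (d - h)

d + h

Factor d^2 - h^2 and cancel (d - h).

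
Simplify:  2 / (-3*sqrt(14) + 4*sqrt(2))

(-3*sqrt(14) - 4*sqrt(2))/47

Multiply numerator and denominator by 4*sqrt(2) + 3*sqrt(14).
Denominator becomes -94; numerator becomes 8*sqrt(2) + 6*sqrt(14).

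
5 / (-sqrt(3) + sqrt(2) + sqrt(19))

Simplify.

(-50*sqrt(2) - 5*sqrt(114) + 45*sqrt(3) + 35*sqrt(19))/86

Group as (sqrt(2) + sqrt(19)) - sqrt(3); multiply by (sqrt(2) + sqrt(19)) + sqrt(3), then rationalise the remaining surd.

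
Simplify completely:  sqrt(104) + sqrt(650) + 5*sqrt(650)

32*sqrt(26)

sqrt(104) = 2*sqrt(26); sqrt(650) = 5*sqrt(26); 5*sqrt(650) = 25*sqrt(26)
Combine: (2 + 5 + 25)·sqrt(26) = 32*sqrt(26)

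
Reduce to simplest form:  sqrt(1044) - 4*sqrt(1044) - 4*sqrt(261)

sqrt(1044) = 6*sqrt(29); 4*sqrt(1044) = 24*sqrt(29); 4*sqrt(261) = 12*sqrt(29)
Combine: (6 - 24 - 12)·sqrt(29) = -30*sqrt(29)

-30*sqrt(29)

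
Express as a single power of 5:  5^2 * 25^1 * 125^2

5^10

5^2 = 5^2; 25^1 = 5^2; 125^2 = 5^6
Combine exponents: 5^10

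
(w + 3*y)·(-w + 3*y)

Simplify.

Difference of squares with P = 3*y, Q = w.

-w² + 9*y²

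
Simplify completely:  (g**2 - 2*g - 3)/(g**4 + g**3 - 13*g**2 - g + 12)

Factor: g**2 - 2*g - 3 = (g - 3)*(g + 1);  g**4 + g**3 - 13*g**2 - g + 12 = (g + 1)*(g - 3)*(g + 4)*(g - 1)
Cancel the common factors (g + 1), (g - 3).

1/(g**2 + 3*g - 4)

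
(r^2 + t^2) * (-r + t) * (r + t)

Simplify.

Pair the conjugate factors: (t+r)(t-r) = -r^2 + t^2, then repeat with the next factor.

-r^4 + t^4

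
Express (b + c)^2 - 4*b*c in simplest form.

Expanding gives b^2 - 2*b*c + c^2, a perfect square.

(b - c)^2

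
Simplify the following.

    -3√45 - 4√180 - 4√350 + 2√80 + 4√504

3√45 = 9*√5; 4√180 = 24*√5; 4√350 = 20*√14; 2√80 = 8*√5; 4√504 = 24*√14

-25*√5 + 4*√14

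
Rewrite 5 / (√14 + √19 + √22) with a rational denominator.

Group as (√14 + √22) + √19; multiply by (√14 + √22) - √19, then rationalise the remaining surd.

(-20*√1463 + 55*√22 + 85*√19 + 135*√14)/943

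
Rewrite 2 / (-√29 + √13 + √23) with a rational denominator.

(-14*√29 + 38*√23 + 78*√13 + 4*√8671)/1147

Group as (√13 + √23) - √29; multiply by (√13 + √23) + √29, then rationalise the remaining surd.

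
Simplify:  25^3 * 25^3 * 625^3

5^24

25^3 = 5^6; 25^3 = 5^6; 625^3 = 5^12
Combine exponents: 5^24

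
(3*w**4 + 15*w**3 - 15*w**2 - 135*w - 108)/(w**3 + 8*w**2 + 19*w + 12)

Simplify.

3*w - 9

Factor: 3*w**4 + 15*w**3 - 15*w**2 - 135*w - 108 = 3*(w + 3)*(w + 1)*(w - 3)*(w + 4);  w**3 + 8*w**2 + 19*w + 12 = (w + 3)*(w + 1)*(w + 4)
Cancel the common factors (w + 3), (w + 4), (w + 1).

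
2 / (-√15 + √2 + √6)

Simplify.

-14*√15 - 22*√6 - 38*√2 - 24*√5

Group as (√2 + √6) - √15; multiply by (√2 + √6) + √15, then rationalise the remaining surd.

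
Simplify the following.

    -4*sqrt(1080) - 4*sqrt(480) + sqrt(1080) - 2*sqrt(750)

-44*sqrt(30)

4*sqrt(1080) = 24*sqrt(30); 4*sqrt(480) = 16*sqrt(30); sqrt(1080) = 6*sqrt(30); 2*sqrt(750) = 10*sqrt(30)
Combine: (-24 - 16 + 6 - 10)·sqrt(30) = -44*sqrt(30)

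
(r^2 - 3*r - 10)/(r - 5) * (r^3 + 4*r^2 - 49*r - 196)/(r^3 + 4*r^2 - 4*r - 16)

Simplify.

(r^2 - 49)/(r - 2)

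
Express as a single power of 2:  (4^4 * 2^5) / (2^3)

2^10

4^4 = 2^8; 2^5 = 2^5; 2^3 = 2^3
Combine exponents: 2^10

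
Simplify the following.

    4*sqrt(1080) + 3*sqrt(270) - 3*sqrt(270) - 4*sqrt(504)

4*sqrt(1080) = 24*sqrt(30); 3*sqrt(270) = 9*sqrt(30); 3*sqrt(270) = 9*sqrt(30); 4*sqrt(504) = 24*sqrt(14)

-24*sqrt(14) + 24*sqrt(30)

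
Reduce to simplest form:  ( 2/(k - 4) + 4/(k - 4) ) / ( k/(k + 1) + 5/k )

Numerator: 2/(k - 4) + 4/(k - 4) = 6/(k - 4)
Denominator: k/(k + 1) + 5/k = (k² + 5*k + 5)/(k² + k)
Divide: (6/(k - 4)) · ((k² + k)/(k² + 5*k + 5)) = (6*k² + 6*k)/(k³ + k² - 15*k - 20)

(6*k² + 6*k)/(k³ + k² - 15*k - 20)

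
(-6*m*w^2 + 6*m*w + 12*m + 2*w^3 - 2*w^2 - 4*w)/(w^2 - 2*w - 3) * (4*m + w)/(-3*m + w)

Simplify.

Factor: -6*m*w^2 + 6*m*w + 12*m + 2*w^3 - 2*w^2 - 4*w = 2*(w - 2)*(w + 1)*(-3*m + w);  w^2 - 2*w - 3 = (w + 1)*(w - 3)
Cancel the common factors (-3*m + w), (w + 1).

(8*m*w - 16*m + 2*w^2 - 4*w)/(w - 3)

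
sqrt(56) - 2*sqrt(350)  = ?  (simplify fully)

-8*sqrt(14)

sqrt(56) = 2*sqrt(14); 2*sqrt(350) = 10*sqrt(14)
Combine: (2 - 10)·sqrt(14) = -8*sqrt(14)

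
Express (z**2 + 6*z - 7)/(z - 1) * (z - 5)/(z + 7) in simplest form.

z - 5

Factor: z**2 + 6*z - 7 = (z - 1)*(z + 7)
Cancel the common factors (z - 1), (z + 7).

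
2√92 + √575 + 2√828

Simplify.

21*√23

2√92 = 4*√23; √575 = 5*√23; 2√828 = 12*√23
Combine: (4 + 5 + 12)·√23 = 21*√23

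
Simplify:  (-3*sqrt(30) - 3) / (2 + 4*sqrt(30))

(-177 - 3*sqrt(30))/238

Multiply numerator and denominator by -4*sqrt(30) + 2.
Denominator becomes -476; numerator becomes 6*sqrt(30) + 354.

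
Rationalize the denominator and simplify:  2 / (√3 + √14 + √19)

(-√798 - √19 + 4*√14 + 15*√3)/41

Group as (√14 + √19) + √3; multiply by (√14 + √19) - √3, then rationalise the remaining surd.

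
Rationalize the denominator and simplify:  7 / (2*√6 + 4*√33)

(-√6 + 2*√33)/36

Multiply numerator and denominator by -2*√6 + 4*√33.
Denominator becomes 504; numerator becomes -14*√6 + 28*√33.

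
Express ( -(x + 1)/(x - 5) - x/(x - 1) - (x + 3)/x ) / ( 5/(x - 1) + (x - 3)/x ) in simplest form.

(-3*x^3 + 8*x^2 + 14*x - 15)/(x^3 - 4*x^2 - 2*x - 15)

Numerator: -(x + 1)/(x - 5) - x/(x - 1) - (x + 3)/x = (-3*x^3 + 8*x^2 + 14*x - 15)/(x^3 - 6*x^2 + 5*x)
Denominator: 5/(x - 1) + (x - 3)/x = (x^2 + x + 3)/(x^2 - x)
Divide: ((-3*x^3 + 8*x^2 + 14*x - 15)/(x^3 - 6*x^2 + 5*x)) · ((x^2 - x)/(x^2 + x + 3)) = (-3*x^3 + 8*x^2 + 14*x - 15)/(x^3 - 4*x^2 - 2*x - 15)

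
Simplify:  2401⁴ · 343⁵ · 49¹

7^33

2401⁴ = 7^16; 343⁵ = 7^15; 49¹ = 7^2
Combine exponents: 7^33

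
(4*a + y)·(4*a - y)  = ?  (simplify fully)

16*a² - y²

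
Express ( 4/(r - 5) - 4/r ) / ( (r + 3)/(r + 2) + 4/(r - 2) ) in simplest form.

(20*r^2 - 80)/(r^4 - 23*r^2 - 10*r)

Numerator: 4/(r - 5) - 4/r = 20/(r^2 - 5*r)
Denominator: (r + 3)/(r + 2) + 4/(r - 2) = (r^2 + 5*r + 2)/(r^2 - 4)
Divide: (20/(r^2 - 5*r)) · ((r^2 - 4)/(r^2 + 5*r + 2)) = (20*r^2 - 80)/(r^4 - 23*r^2 - 10*r)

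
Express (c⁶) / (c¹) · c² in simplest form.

Quotient: c⁵
Multiply by c²: add exponents.

c⁷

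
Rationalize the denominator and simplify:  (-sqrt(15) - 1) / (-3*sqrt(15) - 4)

(-sqrt(15) + 41)/119

Multiply numerator and denominator by -4 + 3*sqrt(15).
Denominator becomes -119; numerator becomes -41 + sqrt(15).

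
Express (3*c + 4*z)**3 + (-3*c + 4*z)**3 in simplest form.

216*c**2*z + 128*z**3

Only the even-power cross terms survive.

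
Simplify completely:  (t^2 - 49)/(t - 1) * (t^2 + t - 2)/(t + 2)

Factor: t^2 - 49 = (t - 7)*(t + 7);  t^2 + t - 2 = (t + 2)*(t - 1)
Cancel the common factors (t + 2), (t - 1).

t^2 - 49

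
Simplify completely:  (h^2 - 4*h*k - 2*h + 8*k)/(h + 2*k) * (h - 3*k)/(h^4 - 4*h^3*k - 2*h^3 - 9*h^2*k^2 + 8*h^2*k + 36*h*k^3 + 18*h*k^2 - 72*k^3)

1/(h^2 + 5*h*k + 6*k^2)

Factor: h^2 - 4*h*k - 2*h + 8*k = (h - 4*k)*(h - 2);  h^4 - 4*h^3*k - 2*h^3 - 9*h^2*k^2 + 8*h^2*k + 36*h*k^3 + 18*h*k^2 - 72*k^3 = (h + 3*k)*(h - 2)*(h - 4*k)*(h - 3*k)
Cancel the common factors (h - 3*k), (h - 4*k), (h - 2).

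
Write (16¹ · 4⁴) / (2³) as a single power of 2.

2^9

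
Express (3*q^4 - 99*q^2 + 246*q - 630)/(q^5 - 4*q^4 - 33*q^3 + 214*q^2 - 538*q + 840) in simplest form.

3/(q - 4)

Factor: 3*q^4 - 99*q^2 + 246*q - 630 = 3*(q - 5)*(q + 7)*(q^2 - 2*q + 6);  q^5 - 4*q^4 - 33*q^3 + 214*q^2 - 538*q + 840 = (q^2 - 2*q + 6)*(q - 4)*(q + 7)*(q - 5)
Cancel the common factors (q^2 - 2*q + 6), (q - 5), (q + 7).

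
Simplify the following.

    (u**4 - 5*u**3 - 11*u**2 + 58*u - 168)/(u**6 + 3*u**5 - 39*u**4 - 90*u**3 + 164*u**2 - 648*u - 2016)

1/(u**2 + 8*u + 12)

Factor: u**4 - 5*u**3 - 11*u**2 + 58*u - 168 = (u**2 - 3*u + 7)*(u + 4)*(u - 6);  u**6 + 3*u**5 - 39*u**4 - 90*u**3 + 164*u**2 - 648*u - 2016 = (u + 2)*(u - 6)*(u + 6)*(u**2 - 3*u + 7)*(u + 4)
Cancel the common factors (u**2 - 3*u + 7), (u + 4), (u - 6).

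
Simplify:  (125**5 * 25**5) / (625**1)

125**5 = 5**15; 25**5 = 5**10; 625**1 = 5**4
Combine exponents: 5**21

5**21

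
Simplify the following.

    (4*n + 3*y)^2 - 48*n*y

(4*n - 3*y)^2

After expansion: 16*n^2 - 24*n*y + 9*y^2 — a perfect-square trinomial.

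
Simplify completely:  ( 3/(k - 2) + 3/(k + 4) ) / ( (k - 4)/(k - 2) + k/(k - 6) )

Numerator: 3/(k - 2) + 3/(k + 4) = (6*k + 6)/(k^2 + 2*k - 8)
Denominator: (k - 4)/(k - 2) + k/(k - 6) = (2*k^2 - 12*k + 24)/(k^2 - 8*k + 12)
Divide: ((6*k + 6)/(k^2 + 2*k - 8)) · ((k^2 - 8*k + 12)/(2*k^2 - 12*k + 24)) = (3*k^2 - 15*k - 18)/(k^3 - 2*k^2 - 12*k + 48)

(3*k^2 - 15*k - 18)/(k^3 - 2*k^2 - 12*k + 48)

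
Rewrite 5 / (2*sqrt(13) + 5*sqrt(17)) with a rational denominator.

(-10*sqrt(13) + 25*sqrt(17))/373

Multiply numerator and denominator by -5*sqrt(17) + 2*sqrt(13).
Denominator becomes -373; numerator becomes -25*sqrt(17) + 10*sqrt(13).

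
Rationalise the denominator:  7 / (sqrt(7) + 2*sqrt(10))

Multiply numerator and denominator by -2*sqrt(10) + sqrt(7).
Denominator becomes -33; numerator becomes -14*sqrt(10) + 7*sqrt(7).

(-7*sqrt(7) + 14*sqrt(10))/33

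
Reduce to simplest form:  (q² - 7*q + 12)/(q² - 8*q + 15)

(q - 4)/(q - 5)

Factor: q² - 7*q + 12 = (q - 3)·(q - 4);  q² - 8*q + 15 = (q - 5)·(q - 3)
Cancel the common factor (q - 3).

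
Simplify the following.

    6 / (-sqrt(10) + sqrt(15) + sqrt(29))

(-51*sqrt(10) - 6*sqrt(29) + 36*sqrt(15) + 15*sqrt(174))/146

Group as (sqrt(15) + sqrt(29)) - sqrt(10); multiply by (sqrt(15) + sqrt(29)) + sqrt(10), then rationalise the remaining surd.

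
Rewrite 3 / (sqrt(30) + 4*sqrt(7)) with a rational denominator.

(-3*sqrt(30) + 12*sqrt(7))/82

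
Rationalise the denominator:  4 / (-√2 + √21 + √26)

(-180*√2 - 12*√26 + 28*√21 + 16*√273)/159

Group as (√21 + √26) - √2; multiply by (√21 + √26) + √2, then rationalise the remaining surd.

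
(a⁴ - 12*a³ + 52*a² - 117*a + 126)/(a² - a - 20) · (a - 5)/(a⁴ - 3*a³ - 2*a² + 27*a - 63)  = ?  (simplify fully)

(a - 6)/(a² + 7*a + 12)

Factor: a⁴ - 12*a³ + 52*a² - 117*a + 126 = (a - 6)·(a - 3)·(a² - 3*a + 7);  a² - a - 20 = (a - 5)·(a + 4);  a⁴ - 3*a³ - 2*a² + 27*a - 63 = (a + 3)·(a² - 3*a + 7)·(a - 3)
Cancel the common factors (a² - 3*a + 7), (a - 5), (a - 3).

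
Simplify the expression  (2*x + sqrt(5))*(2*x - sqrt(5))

4*x**2 - 5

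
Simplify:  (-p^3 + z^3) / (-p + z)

z^3 - p^3 = (-p + z)(p^2 + p*z + z^2).

p^2 + p*z + z^2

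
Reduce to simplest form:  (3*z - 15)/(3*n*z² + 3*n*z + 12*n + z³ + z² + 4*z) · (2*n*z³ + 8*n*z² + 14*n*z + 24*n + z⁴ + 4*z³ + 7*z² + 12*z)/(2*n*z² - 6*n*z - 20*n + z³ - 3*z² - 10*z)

(3*z + 9)/(3*n*z + 6*n + z² + 2*z)

Factor: 3*z - 15 = 3·(z - 5);  3*n*z² + 3*n*z + 12*n + z³ + z² + 4*z = (z² + z + 4)·(3*n + z);  2*n*z³ + 8*n*z² + 14*n*z + 24*n + z⁴ + 4*z³ + 7*z² + 12*z = (2*n + z)·(z² + z + 4)·(z + 3);  2*n*z² - 6*n*z - 20*n + z³ - 3*z² - 10*z = (2*n + z)·(z - 5)·(z + 2)
Cancel the common factors (z² + z + 4), (z - 5), (2*n + z).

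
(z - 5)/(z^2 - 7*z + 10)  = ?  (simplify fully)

Factor: z^2 - 7*z + 10 = (z - 5)*(z - 2)
Cancel the common factor (z - 5).

1/(z - 2)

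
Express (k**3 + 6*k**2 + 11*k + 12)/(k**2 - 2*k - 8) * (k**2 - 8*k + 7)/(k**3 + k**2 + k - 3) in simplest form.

(k**2 - 3*k - 28)/(k**2 - 2*k - 8)

Factor: k**3 + 6*k**2 + 11*k + 12 = (k**2 + 2*k + 3)*(k + 4);  k**2 - 2*k - 8 = (k + 2)*(k - 4);  k**2 - 8*k + 7 = (k - 1)*(k - 7);  k**3 + k**2 + k - 3 = (k - 1)*(k**2 + 2*k + 3)
Cancel the common factors (k**2 + 2*k + 3), (k - 1).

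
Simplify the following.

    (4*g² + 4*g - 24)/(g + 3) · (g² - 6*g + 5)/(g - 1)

4*g² - 28*g + 40

Factor: 4*g² + 4*g - 24 = 4·(g + 3)·(g - 2);  g² - 6*g + 5 = (g - 5)·(g - 1)
Cancel the common factors (g - 1), (g + 3).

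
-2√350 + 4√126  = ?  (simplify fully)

2*√14

2√350 = 10*√14; 4√126 = 12*√14
Combine: (-10 + 12)·√14 = 2*√14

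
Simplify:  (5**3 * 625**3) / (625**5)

5**(-5)

5**3 = 5**3; 625**3 = 5**12; 625**5 = 5**20
Combine exponents: 5**(-5)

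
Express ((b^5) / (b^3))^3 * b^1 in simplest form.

b^7

Inside the bracket: b^2
Raise to the power 3: b^6
Multiply by b^1: add exponents.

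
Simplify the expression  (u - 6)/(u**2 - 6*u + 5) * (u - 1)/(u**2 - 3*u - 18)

1/(u**2 - 2*u - 15)

Factor: u**2 - 6*u + 5 = (u - 1)*(u - 5);  u**2 - 3*u - 18 = (u + 3)*(u - 6)
Cancel the common factors (u - 1), (u - 6).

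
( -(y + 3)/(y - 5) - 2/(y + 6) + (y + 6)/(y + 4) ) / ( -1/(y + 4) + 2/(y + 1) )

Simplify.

(-8*y^3 - 84*y^2 - 288*y - 212)/(y^3 + 8*y^2 - 23*y - 210)

Numerator: -(y + 3)/(y - 5) - 2/(y + 6) + (y + 6)/(y + 4) = (-8*y^2 - 76*y - 212)/(y^3 + 5*y^2 - 26*y - 120)
Denominator: -1/(y + 4) + 2/(y + 1) = (y + 7)/(y^2 + 5*y + 4)
Divide: ((-8*y^2 - 76*y - 212)/(y^3 + 5*y^2 - 26*y - 120)) · ((y^2 + 5*y + 4)/(y + 7)) = (-8*y^3 - 84*y^2 - 288*y - 212)/(y^3 + 8*y^2 - 23*y - 210)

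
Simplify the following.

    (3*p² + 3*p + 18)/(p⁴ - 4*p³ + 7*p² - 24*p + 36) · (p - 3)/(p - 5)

3/(p² - 7*p + 10)

Factor: 3*p² + 3*p + 18 = 3·(p² + p + 6);  p⁴ - 4*p³ + 7*p² - 24*p + 36 = (p - 3)·(p² + p + 6)·(p - 2)
Cancel the common factors (p² + p + 6), (p - 3).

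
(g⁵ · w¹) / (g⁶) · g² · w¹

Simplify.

Quotient: (g^-1) · w¹
Multiply by g² · w¹: add exponents.

g*w²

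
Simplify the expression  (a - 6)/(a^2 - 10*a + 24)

Factor: a^2 - 10*a + 24 = (a - 4)*(a - 6)
Cancel the common factor (a - 6).

1/(a - 4)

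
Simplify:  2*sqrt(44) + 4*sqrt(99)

2*sqrt(44) = 4*sqrt(11); 4*sqrt(99) = 12*sqrt(11)
Combine: (4 + 12)·sqrt(11) = 16*sqrt(11)

16*sqrt(11)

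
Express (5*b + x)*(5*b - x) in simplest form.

Product of conjugates: (P+Q)(P-Q) = P^2 - Q^2.

25*b^2 - x^2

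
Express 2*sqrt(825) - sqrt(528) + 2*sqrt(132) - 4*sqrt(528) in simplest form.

2*sqrt(825) = 10*sqrt(33); sqrt(528) = 4*sqrt(33); 2*sqrt(132) = 4*sqrt(33); 4*sqrt(528) = 16*sqrt(33)
Combine: (10 - 4 + 4 - 16)·sqrt(33) = -6*sqrt(33)

-6*sqrt(33)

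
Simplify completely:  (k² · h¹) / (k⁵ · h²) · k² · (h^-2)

1/(h³*k)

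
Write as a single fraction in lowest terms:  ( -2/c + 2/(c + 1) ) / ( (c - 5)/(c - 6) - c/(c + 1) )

(-2*c + 12)/(2*c² - 5*c)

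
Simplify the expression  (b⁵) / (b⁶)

Quotient: (b^-1)

1/b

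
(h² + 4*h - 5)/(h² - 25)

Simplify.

(h - 1)/(h - 5)

Factor: h² + 4*h - 5 = (h - 1)·(h + 5);  h² - 25 = (h - 5)·(h + 5)
Cancel the common factor (h + 5).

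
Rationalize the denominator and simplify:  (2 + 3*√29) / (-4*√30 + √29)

(-12*√870 - 87 - 8*√30 - 2*√29)/451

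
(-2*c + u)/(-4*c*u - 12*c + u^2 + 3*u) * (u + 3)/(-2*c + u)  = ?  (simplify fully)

1/(-4*c + u)

Factor: -4*c*u - 12*c + u^2 + 3*u = (u + 3)*(-4*c + u)
Cancel the common factors (u + 3), (-2*c + u).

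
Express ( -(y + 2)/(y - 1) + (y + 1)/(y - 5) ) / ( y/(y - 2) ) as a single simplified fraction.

(3*y² + 3*y - 18)/(y³ - 6*y² + 5*y)

Numerator: -(y + 2)/(y - 1) + (y + 1)/(y - 5) = (3*y + 9)/(y² - 6*y + 5)
Denominator: y/(y - 2) = y/(y - 2)
Divide: ((3*y + 9)/(y² - 6*y + 5)) · ((y - 2)/y) = (3*y² + 3*y - 18)/(y³ - 6*y² + 5*y)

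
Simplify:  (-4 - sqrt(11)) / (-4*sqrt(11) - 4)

Multiply numerator and denominator by -4 + 4*sqrt(11).
Denominator becomes -160; numerator becomes -12*sqrt(11) - 28.

(7 + 3*sqrt(11))/40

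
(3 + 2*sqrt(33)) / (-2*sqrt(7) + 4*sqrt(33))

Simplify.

Multiply numerator and denominator by 2*sqrt(7) + 4*sqrt(33).
Denominator becomes 500; numerator becomes 6*sqrt(7) + 4*sqrt(231) + 12*sqrt(33) + 264.

(3*sqrt(7) + 2*sqrt(231) + 6*sqrt(33) + 132)/250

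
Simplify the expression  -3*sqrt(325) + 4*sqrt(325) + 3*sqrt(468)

3*sqrt(325) = 15*sqrt(13); 4*sqrt(325) = 20*sqrt(13); 3*sqrt(468) = 18*sqrt(13)
Combine: (-15 + 20 + 18)·sqrt(13) = 23*sqrt(13)

23*sqrt(13)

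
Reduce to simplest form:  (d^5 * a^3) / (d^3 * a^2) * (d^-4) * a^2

a^3/d^2

Quotient: d^2 * a^1
Multiply by (d^-4) * a^2: add exponents.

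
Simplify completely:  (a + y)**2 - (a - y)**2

Only the odd-power cross terms survive.

4*a*y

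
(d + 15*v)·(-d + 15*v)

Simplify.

-d² + 225*v²

Product of conjugates: (P+Q)(P-Q) = P^2 - Q^2.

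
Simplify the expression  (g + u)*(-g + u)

Product of conjugates: (P+Q)(P-Q) = P^2 - Q^2.

-g^2 + u^2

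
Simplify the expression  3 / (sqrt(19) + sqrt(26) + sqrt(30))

(-12*sqrt(3705) + 45*sqrt(30) + 69*sqrt(26) + 111*sqrt(19))/1751

Group as (sqrt(19) + sqrt(26)) + sqrt(30); multiply by (sqrt(19) + sqrt(26)) - sqrt(30), then rationalise the remaining surd.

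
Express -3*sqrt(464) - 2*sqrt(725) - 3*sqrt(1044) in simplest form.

-40*sqrt(29)

3*sqrt(464) = 12*sqrt(29); 2*sqrt(725) = 10*sqrt(29); 3*sqrt(1044) = 18*sqrt(29)
Combine: (-12 - 10 - 18)·sqrt(29) = -40*sqrt(29)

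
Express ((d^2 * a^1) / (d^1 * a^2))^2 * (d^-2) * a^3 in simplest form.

Inside the bracket: d^1 * (a^-1)
Raise to the power 2: d^2 * (a^-2)
Multiply by (d^-2) * a^3: add exponents.

a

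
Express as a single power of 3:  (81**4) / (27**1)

81**4 = 3**16; 27**1 = 3**3
Combine exponents: 3**13

3**13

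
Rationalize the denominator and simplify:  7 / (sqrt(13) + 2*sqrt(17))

(-7*sqrt(13) + 14*sqrt(17))/55

Multiply numerator and denominator by -2*sqrt(17) + sqrt(13).
Denominator becomes -55; numerator becomes -14*sqrt(17) + 7*sqrt(13).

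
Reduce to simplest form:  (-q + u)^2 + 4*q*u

(q + u)^2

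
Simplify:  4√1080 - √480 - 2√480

4√1080 = 24*√30; √480 = 4*√30; 2√480 = 8*√30
Combine: (24 - 4 - 8)·√30 = 12*√30

12*√30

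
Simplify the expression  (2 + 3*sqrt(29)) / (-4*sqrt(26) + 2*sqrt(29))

(-6*sqrt(754) - 87 - 4*sqrt(26) - 2*sqrt(29))/150

Multiply numerator and denominator by 2*sqrt(29) + 4*sqrt(26).
Denominator becomes -300; numerator becomes 4*sqrt(29) + 8*sqrt(26) + 174 + 12*sqrt(754).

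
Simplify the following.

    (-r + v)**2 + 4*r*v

(r + v)**2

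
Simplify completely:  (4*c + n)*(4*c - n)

16*c**2 - n**2

Product of conjugates: (P+Q)(P-Q) = P**2 - Q**2.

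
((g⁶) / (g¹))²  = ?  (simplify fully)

g^10

Inside the bracket: g⁵
Raise to the power 2: g^10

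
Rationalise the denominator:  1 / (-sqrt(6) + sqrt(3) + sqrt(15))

(-2*sqrt(6) - sqrt(15) + 3*sqrt(3) + sqrt(30))/6

Group as (sqrt(3) + sqrt(15)) - sqrt(6); multiply by (sqrt(3) + sqrt(15)) + sqrt(6), then rationalise the remaining surd.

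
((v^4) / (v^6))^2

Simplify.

v^(-4)

Inside the bracket: (v^-2)
Raise to the power 2: (v^-4)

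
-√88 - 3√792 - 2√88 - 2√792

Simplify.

√88 = 2*√22; 3√792 = 18*√22; 2√88 = 4*√22; 2√792 = 12*√22
Combine: (-2 - 18 - 4 - 12)·√22 = -36*√22

-36*√22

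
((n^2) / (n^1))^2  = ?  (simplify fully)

n^2

Inside the bracket: n^1
Raise to the power 2: n^2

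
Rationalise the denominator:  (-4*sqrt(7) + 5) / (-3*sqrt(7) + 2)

(-7*sqrt(7) + 74)/59

Multiply numerator and denominator by 2 + 3*sqrt(7).
Denominator becomes -59; numerator becomes -74 + 7*sqrt(7).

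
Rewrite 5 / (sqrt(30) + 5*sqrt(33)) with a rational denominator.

Multiply numerator and denominator by -5*sqrt(33) + sqrt(30).
Denominator becomes -795; numerator becomes -25*sqrt(33) + 5*sqrt(30).

(-sqrt(30) + 5*sqrt(33))/159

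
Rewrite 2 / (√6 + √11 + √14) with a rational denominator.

(-8*√231 + 6*√14 + 18*√11 + 38*√6)/255

Group as (√6 + √14) + √11; multiply by (√6 + √14) - √11, then rationalise the remaining surd.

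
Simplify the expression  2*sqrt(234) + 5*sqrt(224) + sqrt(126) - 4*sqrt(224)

7*sqrt(14) + 6*sqrt(26)

2*sqrt(234) = 6*sqrt(26); 5*sqrt(224) = 20*sqrt(14); sqrt(126) = 3*sqrt(14); 4*sqrt(224) = 16*sqrt(14)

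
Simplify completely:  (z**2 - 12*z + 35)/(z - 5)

Factor: z**2 - 12*z + 35 = (z - 5)*(z - 7)
Cancel the common factor (z - 5).

z - 7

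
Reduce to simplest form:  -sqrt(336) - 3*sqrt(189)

sqrt(336) = 4*sqrt(21); 3*sqrt(189) = 9*sqrt(21)
Combine: (-4 - 9)·sqrt(21) = -13*sqrt(21)

-13*sqrt(21)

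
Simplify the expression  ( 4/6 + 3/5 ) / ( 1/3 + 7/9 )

57/50

Numerator: 4/6 + 3/5 = 19/15
Denominator: 1/3 + 7/9 = 10/9
Divide: (19/15) · (9/10) = 57/50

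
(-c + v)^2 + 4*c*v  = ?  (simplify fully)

(c + v)^2

After expansion: c^2 + 2*c*v + v^2 — a perfect-square trinomial.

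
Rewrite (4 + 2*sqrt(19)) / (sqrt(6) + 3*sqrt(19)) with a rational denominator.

Multiply numerator and denominator by -sqrt(6) + 3*sqrt(19).
Denominator becomes 165; numerator becomes -2*sqrt(114) - 4*sqrt(6) + 12*sqrt(19) + 114.

(-2*sqrt(114) - 4*sqrt(6) + 12*sqrt(19) + 114)/165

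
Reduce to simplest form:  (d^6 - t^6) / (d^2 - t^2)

d^4 + d^2*t^2 + t^4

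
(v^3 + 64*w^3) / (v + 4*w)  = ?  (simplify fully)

Apply the sum-of-cubes factorisation and cancel (v + 4*w).

v^2 - 4*v*w + 16*w^2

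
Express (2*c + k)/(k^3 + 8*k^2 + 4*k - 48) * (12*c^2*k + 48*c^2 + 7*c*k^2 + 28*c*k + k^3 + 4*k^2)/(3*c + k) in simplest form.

(8*c^2 + 6*c*k + k^2)/(k^2 + 4*k - 12)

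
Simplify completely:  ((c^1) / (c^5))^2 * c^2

Inside the bracket: (c^-4)
Raise to the power 2: (c^-8)
Multiply by c^2: add exponents.

c^(-6)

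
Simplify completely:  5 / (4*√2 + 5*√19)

Multiply numerator and denominator by -5*√19 + 4*√2.
Denominator becomes -443; numerator becomes -25*√19 + 20*√2.

(-20*√2 + 25*√19)/443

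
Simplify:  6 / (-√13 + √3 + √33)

(-258*√3 - 36*√143 + 138*√13 + 102*√33)/133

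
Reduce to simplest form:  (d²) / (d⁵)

Quotient: (d^-3)

d^(-3)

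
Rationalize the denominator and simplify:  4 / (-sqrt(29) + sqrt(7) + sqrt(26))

(-2*sqrt(29) + 5*sqrt(26) + 24*sqrt(7) + sqrt(5278))/89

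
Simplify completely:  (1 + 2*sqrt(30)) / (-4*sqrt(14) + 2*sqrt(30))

Multiply numerator and denominator by 2*sqrt(30) + 4*sqrt(14).
Denominator becomes -104; numerator becomes 2*sqrt(30) + 4*sqrt(14) + 120 + 16*sqrt(105).

(-8*sqrt(105) - 60 - 2*sqrt(14) - sqrt(30))/52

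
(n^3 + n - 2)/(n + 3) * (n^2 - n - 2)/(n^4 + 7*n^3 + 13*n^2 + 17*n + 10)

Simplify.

Factor: n^3 + n - 2 = (n^2 + n + 2)*(n - 1);  n^2 - n - 2 = (n - 2)*(n + 1);  n^4 + 7*n^3 + 13*n^2 + 17*n + 10 = (n^2 + n + 2)*(n + 5)*(n + 1)
Cancel the common factors (n^2 + n + 2), (n + 1).

(n^2 - 3*n + 2)/(n^2 + 8*n + 15)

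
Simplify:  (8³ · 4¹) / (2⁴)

8³ = 2^9; 4¹ = 2^2; 2⁴ = 2^4
Combine exponents: 2^7

2^7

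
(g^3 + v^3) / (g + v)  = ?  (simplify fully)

Apply the sum-of-cubes factorisation and cancel (g + v).

g^2 - g*v + v^2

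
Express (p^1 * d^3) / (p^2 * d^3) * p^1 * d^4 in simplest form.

Quotient: (p^-1)
Multiply by p^1 * d^4: add exponents.

d^4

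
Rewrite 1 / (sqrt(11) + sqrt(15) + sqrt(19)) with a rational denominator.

(-2*sqrt(3135) + 7*sqrt(19) + 15*sqrt(15) + 23*sqrt(11))/611

Group as (sqrt(11) + sqrt(19)) + sqrt(15); multiply by (sqrt(11) + sqrt(19)) - sqrt(15), then rationalise the remaining surd.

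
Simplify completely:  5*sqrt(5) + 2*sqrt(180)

17*sqrt(5)

5*sqrt(5) = 5*sqrt(5); 2*sqrt(180) = 12*sqrt(5)
Combine: (5 + 12)·sqrt(5) = 17*sqrt(5)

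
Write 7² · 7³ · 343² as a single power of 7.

7² = 7^2; 7³ = 7^3; 343² = 7^6
Combine exponents: 7^11

7^11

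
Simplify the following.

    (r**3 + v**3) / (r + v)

r**2 - r*v + v**2

v**3 + r**3 = (r + v)(r**2 - r*v + v**2).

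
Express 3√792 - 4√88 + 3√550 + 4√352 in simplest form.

41*√22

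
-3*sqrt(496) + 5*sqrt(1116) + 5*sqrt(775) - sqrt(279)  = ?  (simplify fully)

40*sqrt(31)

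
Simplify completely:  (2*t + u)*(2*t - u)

Product of conjugates: (P+Q)(P-Q) = P**2 - Q**2.

4*t**2 - u**2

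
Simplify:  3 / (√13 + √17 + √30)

Group as (√17 + √30) + √13; multiply by (√17 + √30) - √13, then rationalise the remaining surd.

(-3*√6630 + 39*√17 + 51*√13)/442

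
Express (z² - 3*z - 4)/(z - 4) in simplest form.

z + 1

Factor: z² - 3*z - 4 = (z - 4)·(z + 1)
Cancel the common factor (z - 4).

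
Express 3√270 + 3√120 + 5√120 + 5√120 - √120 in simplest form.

33*√30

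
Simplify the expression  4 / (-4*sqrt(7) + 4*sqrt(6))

Multiply numerator and denominator by 4*sqrt(6) + 4*sqrt(7).
Denominator becomes -16; numerator becomes 16*sqrt(6) + 16*sqrt(7).

-sqrt(7) - sqrt(6)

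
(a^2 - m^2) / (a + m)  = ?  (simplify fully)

a^2 - m^2 factors as (a - m)*(a + m).

a - m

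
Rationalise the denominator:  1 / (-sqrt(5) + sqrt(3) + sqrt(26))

Group as (sqrt(3) + sqrt(26)) - sqrt(5); multiply by (sqrt(3) + sqrt(26)) + sqrt(5), then rationalise the remaining surd.

(-14*sqrt(3) - sqrt(390) + 12*sqrt(5) + 9*sqrt(26))/132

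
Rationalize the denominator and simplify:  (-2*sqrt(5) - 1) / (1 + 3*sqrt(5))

Multiply numerator and denominator by -3*sqrt(5) + 1.
Denominator becomes -44; numerator becomes sqrt(5) + 29.

(-29 - sqrt(5))/44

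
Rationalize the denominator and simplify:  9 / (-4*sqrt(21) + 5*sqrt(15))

Multiply numerator and denominator by 4*sqrt(21) + 5*sqrt(15).
Denominator becomes 39; numerator becomes 36*sqrt(21) + 45*sqrt(15).

(12*sqrt(21) + 15*sqrt(15))/13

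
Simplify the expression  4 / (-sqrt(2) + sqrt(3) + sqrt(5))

(-3*sqrt(2) + 2*sqrt(3) + sqrt(30))/3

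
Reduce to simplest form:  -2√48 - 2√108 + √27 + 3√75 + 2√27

2√48 = 8*√3; 2√108 = 12*√3; √27 = 3*√3; 3√75 = 15*√3; 2√27 = 6*√3
Combine: (-8 - 12 + 3 + 15 + 6)·√3 = 4*√3

4*√3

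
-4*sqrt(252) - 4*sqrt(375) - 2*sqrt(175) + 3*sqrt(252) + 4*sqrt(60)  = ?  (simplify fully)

4*sqrt(252) = 24*sqrt(7); 4*sqrt(375) = 20*sqrt(15); 2*sqrt(175) = 10*sqrt(7); 3*sqrt(252) = 18*sqrt(7); 4*sqrt(60) = 8*sqrt(15)

-12*sqrt(15) - 16*sqrt(7)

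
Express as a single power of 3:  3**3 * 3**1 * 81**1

3**3 = 3**3; 3**1 = 3**1; 81**1 = 3**4
Combine exponents: 3**8

3**8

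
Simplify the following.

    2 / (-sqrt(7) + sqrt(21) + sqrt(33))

Group as (sqrt(21) + sqrt(33)) - sqrt(7); multiply by (sqrt(21) + sqrt(33)) + sqrt(7), then rationalise the remaining surd.

(-94*sqrt(7) - 10*sqrt(33) + 38*sqrt(21) + 84*sqrt(11))/563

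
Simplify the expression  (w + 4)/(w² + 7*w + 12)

1/(w + 3)

Factor: w² + 7*w + 12 = (w + 4)·(w + 3)
Cancel the common factor (w + 4).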